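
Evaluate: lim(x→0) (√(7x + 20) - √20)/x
This is a standard limit.

Factor or rationalize the expression:
  lim(x→0) (√(7x + 20) - √20)/x = 7·sqrt(5)/20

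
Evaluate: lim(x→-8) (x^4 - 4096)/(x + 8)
This is a standard limit.

Factor or rationalize the expression:
  lim(x→-8) (x^4 - 4096)/(x + 8) = -2048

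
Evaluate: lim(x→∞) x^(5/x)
This is an exponential indeterminate form.

For exponential indeterminate forms, take the natural log:
  Let L = lim(x→∞) x^(5/x)
  Then ln(L) = lim(x→∞) [exponent × ln(base)]
  Evaluate using L'Hôpital or standard limits, then exponentiate.
  L = 1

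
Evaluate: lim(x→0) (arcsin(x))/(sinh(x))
This is a 0/0 indeterminate form.

Apply L'Hôpital's rule: differentiate numerator and denominator separately.
  f(x) = asin(x)   ⇒   f'(x) = 1/sqrt(1 - x^2)
  g(x) = sinh(x)   ⇒   g'(x) = cosh(x)
  lim(x→0) f'(x)/g'(x) = lim(x→0) (1/sqrt(1 - x^2))/(cosh(x))
  = 1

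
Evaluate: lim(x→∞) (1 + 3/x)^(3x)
This is an exponential indeterminate form.

For exponential indeterminate forms, take the natural log:
  Let L = lim(x→∞) (1 + 3/x)^(3x)
  Then ln(L) = lim(x→∞) [exponent × ln(base)]
  Evaluate using L'Hôpital or standard limits, then exponentiate.
  L = e^(9)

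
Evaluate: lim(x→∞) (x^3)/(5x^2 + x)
This is an ∞/∞ indeterminate form.

Apply L'Hôpital's rule: differentiate numerator and denominator separately.
  f(x) = x^3   ⇒   f'(x) = 3·x^2
  g(x) = 5·x^2 + x   ⇒   g'(x) = 10·x + 1
  lim(x→∞) f'(x)/g'(x) = lim(x→∞) (3·x^2)/(10·x + 1)
  = ∞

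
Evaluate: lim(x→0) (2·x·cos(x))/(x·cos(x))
This is a 0/0 indeterminate form.

Apply L'Hôpital's rule: differentiate numerator and denominator separately.
  f(x) = 2·x·cos(x)   ⇒   f'(x) = -2·x·sin(x) + 2·cos(x)
  g(x) = x·cos(x)   ⇒   g'(x) = -x·sin(x) + cos(x)
  lim(x→0) f'(x)/g'(x) = lim(x→0) (-2·x·sin(x) + 2·cos(x))/(-x·sin(x) + cos(x))
  = 2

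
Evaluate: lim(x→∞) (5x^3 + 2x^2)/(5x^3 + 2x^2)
This is an ∞/∞ indeterminate form.

Apply L'Hôpital's rule: differentiate numerator and denominator separately.
  f(x) = 5·x^3 + 2·x^2   ⇒   f'(x) = 15·x^2 + 4·x
  g(x) = 5·x^3 + 2·x^2   ⇒   g'(x) = 15·x^2 + 4·x
  lim(x→∞) f'(x)/g'(x) = lim(x→∞) (15·x^2 + 4·x)/(15·x^2 + 4·x)
  = 1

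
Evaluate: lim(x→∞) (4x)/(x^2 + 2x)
This is an ∞/∞ indeterminate form.

Apply L'Hôpital's rule: differentiate numerator and denominator separately.
  f(x) = 4·x   ⇒   f'(x) = 4
  g(x) = x^2 + 2·x   ⇒   g'(x) = 2·x + 2
  lim(x→∞) f'(x)/g'(x) = lim(x→∞) (4)/(2·x + 2)
  = 0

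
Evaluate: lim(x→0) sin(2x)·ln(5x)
This is a 0·∞ indeterminate form.

Rewrite 0·∞ as a quotient (0/0 or ∞/∞ form), then apply L'Hôpital's rule:
  lim(x→0) sin(2x)·ln(5x) = 0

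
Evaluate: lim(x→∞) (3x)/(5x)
This is an ∞/∞ indeterminate form.

Apply L'Hôpital's rule: differentiate numerator and denominator separately.
  f(x) = 3·x   ⇒   f'(x) = 3
  g(x) = 5·x   ⇒   g'(x) = 5
  lim(x→∞) f'(x)/g'(x) = lim(x→∞) (3)/(5)
  = 3/5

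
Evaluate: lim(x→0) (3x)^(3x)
This is an exponential indeterminate form.

For exponential indeterminate forms, take the natural log:
  Let L = lim(x→0) (3x)^(3x)
  Then ln(L) = lim(x→0) [exponent × ln(base)]
  Evaluate using L'Hôpital or standard limits, then exponentiate.
  L = 1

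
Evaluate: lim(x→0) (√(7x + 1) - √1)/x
This is a standard limit.

Factor or rationalize the expression:
  lim(x→0) (√(7x + 1) - √1)/x = 7/2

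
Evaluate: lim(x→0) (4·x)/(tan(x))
This is a 0/0 indeterminate form.

Apply L'Hôpital's rule: differentiate numerator and denominator separately.
  f(x) = 4·x   ⇒   f'(x) = 4
  g(x) = tan(x)   ⇒   g'(x) = tan(x)^2 + 1
  lim(x→0) f'(x)/g'(x) = lim(x→0) (4)/(tan(x)^2 + 1)
  = 4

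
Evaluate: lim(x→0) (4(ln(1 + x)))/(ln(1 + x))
This is a 0/0 indeterminate form.

Apply L'Hôpital's rule: differentiate numerator and denominator separately.
  f(x) = 4·ln(x + 1)   ⇒   f'(x) = 4/(x + 1)
  g(x) = ln(x + 1)   ⇒   g'(x) = 1/(x + 1)
  lim(x→0) f'(x)/g'(x) = lim(x→0) (4/(x + 1))/(1/(x + 1))
  = 4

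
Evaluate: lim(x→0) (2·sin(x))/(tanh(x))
This is a 0/0 indeterminate form.

Apply L'Hôpital's rule: differentiate numerator and denominator separately.
  f(x) = 2·sin(x)   ⇒   f'(x) = 2·cos(x)
  g(x) = tanh(x)   ⇒   g'(x) = 1 - tanh(x)^2
  lim(x→0) f'(x)/g'(x) = lim(x→0) (2·cos(x))/(1 - tanh(x)^2)
  = 2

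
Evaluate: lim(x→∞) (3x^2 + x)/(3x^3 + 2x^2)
This is an ∞/∞ indeterminate form.

Apply L'Hôpital's rule: differentiate numerator and denominator separately.
  f(x) = 3·x^2 + x   ⇒   f'(x) = 6·x + 1
  g(x) = 3·x^3 + 2·x^2   ⇒   g'(x) = 9·x^2 + 4·x
  lim(x→∞) f'(x)/g'(x) = lim(x→∞) (6·x + 1)/(9·x^2 + 4·x)
  = 0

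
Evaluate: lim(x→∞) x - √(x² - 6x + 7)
This is an ∞-∞ indeterminate form.

Combine fractions or rationalize to convert ∞-∞ to 0/0 form:
  lim(x→∞) x - √(x² - 6x + 7) = 3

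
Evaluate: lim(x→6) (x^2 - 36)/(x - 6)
This is a standard limit.

Factor or rationalize the expression:
  lim(x→6) (x^2 - 36)/(x - 6) = 12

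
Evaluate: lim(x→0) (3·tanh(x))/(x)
This is a 0/0 indeterminate form.

Apply L'Hôpital's rule: differentiate numerator and denominator separately.
  f(x) = 3·tanh(x)   ⇒   f'(x) = 3 - 3·tanh(x)^2
  g(x) = x   ⇒   g'(x) = 1
  lim(x→0) f'(x)/g'(x) = lim(x→0) (3 - 3·tanh(x)^2)/(1)
  = 3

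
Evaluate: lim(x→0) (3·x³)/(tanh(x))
This is a 0/0 indeterminate form.

Apply L'Hôpital's rule: differentiate numerator and denominator separately.
  f(x) = 3·x^3   ⇒   f'(x) = 9·x^2
  g(x) = tanh(x)   ⇒   g'(x) = 1 - tanh(x)^2
  lim(x→0) f'(x)/g'(x) = lim(x→0) (9·x^2)/(1 - tanh(x)^2)
  = 0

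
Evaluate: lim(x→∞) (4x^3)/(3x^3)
This is an ∞/∞ indeterminate form.

Apply L'Hôpital's rule: differentiate numerator and denominator separately.
  f(x) = 4·x^3   ⇒   f'(x) = 12·x^2
  g(x) = 3·x^3   ⇒   g'(x) = 9·x^2
  lim(x→∞) f'(x)/g'(x) = lim(x→∞) (12·x^2)/(9·x^2)
  = 4/3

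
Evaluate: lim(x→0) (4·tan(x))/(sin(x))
This is a 0/0 indeterminate form.

Apply L'Hôpital's rule: differentiate numerator and denominator separately.
  f(x) = 4·tan(x)   ⇒   f'(x) = 4·tan(x)^2 + 4
  g(x) = sin(x)   ⇒   g'(x) = cos(x)
  lim(x→0) f'(x)/g'(x) = lim(x→0) (4·tan(x)^2 + 4)/(cos(x))
  = 4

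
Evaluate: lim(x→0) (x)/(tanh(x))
This is a 0/0 indeterminate form.

Apply L'Hôpital's rule: differentiate numerator and denominator separately.
  f(x) = x   ⇒   f'(x) = 1
  g(x) = tanh(x)   ⇒   g'(x) = 1 - tanh(x)^2
  lim(x→0) f'(x)/g'(x) = lim(x→0) (1)/(1 - tanh(x)^2)
  = 1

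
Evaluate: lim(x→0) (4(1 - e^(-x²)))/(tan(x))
This is a 0/0 indeterminate form.

Apply L'Hôpital's rule: differentiate numerator and denominator separately.
  f(x) = 4 - 4·e^(-x^2)   ⇒   f'(x) = 8·x·e^(-x^2)
  g(x) = tan(x)   ⇒   g'(x) = tan(x)^2 + 1
  lim(x→0) f'(x)/g'(x) = lim(x→0) (8·x·e^(-x^2))/(tan(x)^2 + 1)
  = 0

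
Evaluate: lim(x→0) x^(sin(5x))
This is an exponential indeterminate form.

For exponential indeterminate forms, take the natural log:
  Let L = lim(x→0) x^(sin(5x))
  Then ln(L) = lim(x→0) [exponent × ln(base)]
  Evaluate using L'Hôpital or standard limits, then exponentiate.
  L = 1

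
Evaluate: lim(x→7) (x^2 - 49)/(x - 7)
This is a standard limit.

Factor or rationalize the expression:
  lim(x→7) (x^2 - 49)/(x - 7) = 14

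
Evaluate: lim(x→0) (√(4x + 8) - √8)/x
This is a standard limit.

Factor or rationalize the expression:
  lim(x→0) (√(4x + 8) - √8)/x = sqrt(2)/2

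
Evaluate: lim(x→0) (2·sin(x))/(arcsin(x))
This is a 0/0 indeterminate form.

Apply L'Hôpital's rule: differentiate numerator and denominator separately.
  f(x) = 2·sin(x)   ⇒   f'(x) = 2·cos(x)
  g(x) = asin(x)   ⇒   g'(x) = 1/sqrt(1 - x^2)
  lim(x→0) f'(x)/g'(x) = lim(x→0) (2·cos(x))/(1/sqrt(1 - x^2))
  = 2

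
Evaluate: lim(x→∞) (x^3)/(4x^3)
This is an ∞/∞ indeterminate form.

Apply L'Hôpital's rule: differentiate numerator and denominator separately.
  f(x) = x^3   ⇒   f'(x) = 3·x^2
  g(x) = 4·x^3   ⇒   g'(x) = 12·x^2
  lim(x→∞) f'(x)/g'(x) = lim(x→∞) (3·x^2)/(12·x^2)
  = 1/4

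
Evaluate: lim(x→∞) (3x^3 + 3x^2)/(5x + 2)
This is an ∞/∞ indeterminate form.

Apply L'Hôpital's rule: differentiate numerator and denominator separately.
  f(x) = 3·x^3 + 3·x^2   ⇒   f'(x) = 9·x^2 + 6·x
  g(x) = 5·x + 2   ⇒   g'(x) = 5
  lim(x→∞) f'(x)/g'(x) = lim(x→∞) (9·x^2 + 6·x)/(5)
  = ∞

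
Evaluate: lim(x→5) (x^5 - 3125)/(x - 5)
This is a standard limit.

Factor or rationalize the expression:
  lim(x→5) (x^5 - 3125)/(x - 5) = 3125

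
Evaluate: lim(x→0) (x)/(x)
This is a 0/0 indeterminate form.

Apply L'Hôpital's rule: differentiate numerator and denominator separately.
  f(x) = x   ⇒   f'(x) = 1
  g(x) = x   ⇒   g'(x) = 1
  lim(x→0) f'(x)/g'(x) = lim(x→0) (1)/(1)
  = 1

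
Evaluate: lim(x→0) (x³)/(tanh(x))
This is a 0/0 indeterminate form.

Apply L'Hôpital's rule: differentiate numerator and denominator separately.
  f(x) = x^3   ⇒   f'(x) = 3·x^2
  g(x) = tanh(x)   ⇒   g'(x) = 1 - tanh(x)^2
  lim(x→0) f'(x)/g'(x) = lim(x→0) (3·x^2)/(1 - tanh(x)^2)
  = 0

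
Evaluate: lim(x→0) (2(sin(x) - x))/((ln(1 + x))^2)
This is a 0/0 indeterminate form.

Apply L'Hôpital's rule: differentiate numerator and denominator separately.
  f(x) = -2·x + 2·sin(x)   ⇒   f'(x) = 2·cos(x) - 2
  g(x) = ln(x + 1)^2   ⇒   g'(x) = 2·ln(x + 1)/(x + 1)
  lim(x→0) f'(x)/g'(x) = lim(x→0) (2·cos(x) - 2)/(2·ln(x + 1)/(x + 1))
  = 0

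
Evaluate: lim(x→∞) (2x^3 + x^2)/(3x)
This is an ∞/∞ indeterminate form.

Apply L'Hôpital's rule: differentiate numerator and denominator separately.
  f(x) = 2·x^3 + x^2   ⇒   f'(x) = 6·x^2 + 2·x
  g(x) = 3·x   ⇒   g'(x) = 3
  lim(x→∞) f'(x)/g'(x) = lim(x→∞) (6·x^2 + 2·x)/(3)
  = ∞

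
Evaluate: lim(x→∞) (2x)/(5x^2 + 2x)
This is an ∞/∞ indeterminate form.

Apply L'Hôpital's rule: differentiate numerator and denominator separately.
  f(x) = 2·x   ⇒   f'(x) = 2
  g(x) = 5·x^2 + 2·x   ⇒   g'(x) = 10·x + 2
  lim(x→∞) f'(x)/g'(x) = lim(x→∞) (2)/(10·x + 2)
  = 0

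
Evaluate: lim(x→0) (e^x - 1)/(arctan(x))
This is a 0/0 indeterminate form.

Apply L'Hôpital's rule: differentiate numerator and denominator separately.
  f(x) = e^(x) - 1   ⇒   f'(x) = e^(x)
  g(x) = atan(x)   ⇒   g'(x) = 1/(x^2 + 1)
  lim(x→0) f'(x)/g'(x) = lim(x→0) (e^(x))/(1/(x^2 + 1))
  = 1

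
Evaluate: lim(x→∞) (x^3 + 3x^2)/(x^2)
This is an ∞/∞ indeterminate form.

Apply L'Hôpital's rule: differentiate numerator and denominator separately.
  f(x) = x^3 + 3·x^2   ⇒   f'(x) = 3·x^2 + 6·x
  g(x) = x^2   ⇒   g'(x) = 2·x
  lim(x→∞) f'(x)/g'(x) = lim(x→∞) (3·x^2 + 6·x)/(2·x)
  = ∞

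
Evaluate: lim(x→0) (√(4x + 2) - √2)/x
This is a standard limit.

Factor or rationalize the expression:
  lim(x→0) (√(4x + 2) - √2)/x = sqrt(2)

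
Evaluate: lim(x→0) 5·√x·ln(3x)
This is a 0·∞ indeterminate form.

Rewrite 0·∞ as a quotient (0/0 or ∞/∞ form), then apply L'Hôpital's rule:
  lim(x→0) 5·√x·ln(3x) = 0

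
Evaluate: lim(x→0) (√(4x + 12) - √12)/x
This is a standard limit.

Factor or rationalize the expression:
  lim(x→0) (√(4x + 12) - √12)/x = sqrt(3)/3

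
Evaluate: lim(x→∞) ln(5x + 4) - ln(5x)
This is an ∞-∞ indeterminate form.

Combine fractions or rationalize to convert ∞-∞ to 0/0 form:
  lim(x→∞) ln(5x + 4) - ln(5x) = 0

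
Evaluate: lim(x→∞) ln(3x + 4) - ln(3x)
This is an ∞-∞ indeterminate form.

Combine fractions or rationalize to convert ∞-∞ to 0/0 form:
  lim(x→∞) ln(3x + 4) - ln(3x) = 0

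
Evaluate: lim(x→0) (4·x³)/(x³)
This is a 0/0 indeterminate form.

Apply L'Hôpital's rule: differentiate numerator and denominator separately.
  f(x) = 4·x^3   ⇒   f'(x) = 12·x^2
  g(x) = x^3   ⇒   g'(x) = 3·x^2
  lim(x→0) f'(x)/g'(x) = lim(x→0) (12·x^2)/(3·x^2)
  = 4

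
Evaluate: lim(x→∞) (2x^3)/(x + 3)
This is an ∞/∞ indeterminate form.

Apply L'Hôpital's rule: differentiate numerator and denominator separately.
  f(x) = 2·x^3   ⇒   f'(x) = 6·x^2
  g(x) = x + 3   ⇒   g'(x) = 1
  lim(x→∞) f'(x)/g'(x) = lim(x→∞) (6·x^2)/(1)
  = ∞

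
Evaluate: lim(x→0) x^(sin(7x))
This is an exponential indeterminate form.

For exponential indeterminate forms, take the natural log:
  Let L = lim(x→0) x^(sin(7x))
  Then ln(L) = lim(x→0) [exponent × ln(base)]
  Evaluate using L'Hôpital or standard limits, then exponentiate.
  L = 1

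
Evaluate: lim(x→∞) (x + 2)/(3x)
This is an ∞/∞ indeterminate form.

Apply L'Hôpital's rule: differentiate numerator and denominator separately.
  f(x) = x + 2   ⇒   f'(x) = 1
  g(x) = 3·x   ⇒   g'(x) = 3
  lim(x→∞) f'(x)/g'(x) = lim(x→∞) (1)/(3)
  = 1/3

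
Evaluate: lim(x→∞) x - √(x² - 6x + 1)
This is an ∞-∞ indeterminate form.

Combine fractions or rationalize to convert ∞-∞ to 0/0 form:
  lim(x→∞) x - √(x² - 6x + 1) = 3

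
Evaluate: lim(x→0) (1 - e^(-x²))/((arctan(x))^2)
This is a 0/0 indeterminate form.

Apply L'Hôpital's rule: differentiate numerator and denominator separately.
  f(x) = 1 - e^(-x^2)   ⇒   f'(x) = 2·x·e^(-x^2)
  g(x) = atan(x)^2   ⇒   g'(x) = 2·atan(x)/(x^2 + 1)
  lim(x→0) f'(x)/g'(x) = lim(x→0) (2·x·e^(-x^2))/(2·atan(x)/(x^2 + 1))
  = 1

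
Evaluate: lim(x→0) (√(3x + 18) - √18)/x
This is a standard limit.

Factor or rationalize the expression:
  lim(x→0) (√(3x + 18) - √18)/x = sqrt(2)/4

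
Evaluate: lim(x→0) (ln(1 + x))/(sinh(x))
This is a 0/0 indeterminate form.

Apply L'Hôpital's rule: differentiate numerator and denominator separately.
  f(x) = ln(x + 1)   ⇒   f'(x) = 1/(x + 1)
  g(x) = sinh(x)   ⇒   g'(x) = cosh(x)
  lim(x→0) f'(x)/g'(x) = lim(x→0) (1/(x + 1))/(cosh(x))
  = 1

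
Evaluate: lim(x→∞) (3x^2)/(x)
This is an ∞/∞ indeterminate form.

Apply L'Hôpital's rule: differentiate numerator and denominator separately.
  f(x) = 3·x^2   ⇒   f'(x) = 6·x
  g(x) = x   ⇒   g'(x) = 1
  lim(x→∞) f'(x)/g'(x) = lim(x→∞) (6·x)/(1)
  = ∞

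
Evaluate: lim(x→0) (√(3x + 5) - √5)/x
This is a standard limit.

Factor or rationalize the expression:
  lim(x→0) (√(3x + 5) - √5)/x = 3·sqrt(5)/10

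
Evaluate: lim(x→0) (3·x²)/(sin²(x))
This is a 0/0 indeterminate form.

Apply L'Hôpital's rule: differentiate numerator and denominator separately.
  f(x) = 3·x^2   ⇒   f'(x) = 6·x
  g(x) = sin(x)^2   ⇒   g'(x) = 2·sin(x)·cos(x)
  lim(x→0) f'(x)/g'(x) = lim(x→0) (6·x)/(2·sin(x)·cos(x))
  = 3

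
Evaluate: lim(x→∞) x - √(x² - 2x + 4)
This is an ∞-∞ indeterminate form.

Combine fractions or rationalize to convert ∞-∞ to 0/0 form:
  lim(x→∞) x - √(x² - 2x + 4) = 1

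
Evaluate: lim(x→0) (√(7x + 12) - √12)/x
This is a standard limit.

Factor or rationalize the expression:
  lim(x→0) (√(7x + 12) - √12)/x = 7·sqrt(3)/12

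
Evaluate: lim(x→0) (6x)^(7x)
This is an exponential indeterminate form.

For exponential indeterminate forms, take the natural log:
  Let L = lim(x→0) (6x)^(7x)
  Then ln(L) = lim(x→0) [exponent × ln(base)]
  Evaluate using L'Hôpital or standard limits, then exponentiate.
  L = 1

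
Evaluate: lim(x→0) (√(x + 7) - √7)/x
This is a standard limit.

Factor or rationalize the expression:
  lim(x→0) (√(x + 7) - √7)/x = sqrt(7)/14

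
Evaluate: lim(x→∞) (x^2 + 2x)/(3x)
This is an ∞/∞ indeterminate form.

Apply L'Hôpital's rule: differentiate numerator and denominator separately.
  f(x) = x^2 + 2·x   ⇒   f'(x) = 2·x + 2
  g(x) = 3·x   ⇒   g'(x) = 3
  lim(x→∞) f'(x)/g'(x) = lim(x→∞) (2·x + 2)/(3)
  = ∞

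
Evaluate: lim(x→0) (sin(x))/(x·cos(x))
This is a 0/0 indeterminate form.

Apply L'Hôpital's rule: differentiate numerator and denominator separately.
  f(x) = sin(x)   ⇒   f'(x) = cos(x)
  g(x) = x·cos(x)   ⇒   g'(x) = -x·sin(x) + cos(x)
  lim(x→0) f'(x)/g'(x) = lim(x→0) (cos(x))/(-x·sin(x) + cos(x))
  = 1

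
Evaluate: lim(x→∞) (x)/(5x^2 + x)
This is an ∞/∞ indeterminate form.

Apply L'Hôpital's rule: differentiate numerator and denominator separately.
  f(x) = x   ⇒   f'(x) = 1
  g(x) = 5·x^2 + x   ⇒   g'(x) = 10·x + 1
  lim(x→∞) f'(x)/g'(x) = lim(x→∞) (1)/(10·x + 1)
  = 0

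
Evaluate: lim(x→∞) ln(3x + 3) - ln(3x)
This is an ∞-∞ indeterminate form.

Combine fractions or rationalize to convert ∞-∞ to 0/0 form:
  lim(x→∞) ln(3x + 3) - ln(3x) = 0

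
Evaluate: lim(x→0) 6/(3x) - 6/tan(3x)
This is an ∞-∞ indeterminate form.

Combine fractions or rationalize to convert ∞-∞ to 0/0 form:
  lim(x→0) 6/(3x) - 6/tan(3x) = 0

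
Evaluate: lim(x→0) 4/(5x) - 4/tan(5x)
This is an ∞-∞ indeterminate form.

Combine fractions or rationalize to convert ∞-∞ to 0/0 form:
  lim(x→0) 4/(5x) - 4/tan(5x) = 0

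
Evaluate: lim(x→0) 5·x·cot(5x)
This is a 0·∞ indeterminate form.

Rewrite 0·∞ as a quotient (0/0 or ∞/∞ form), then apply L'Hôpital's rule:
  lim(x→0) 5·x·cot(5x) = 1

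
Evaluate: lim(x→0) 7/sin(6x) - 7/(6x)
This is an ∞-∞ indeterminate form.

Combine fractions or rationalize to convert ∞-∞ to 0/0 form:
  lim(x→0) 7/sin(6x) - 7/(6x) = 0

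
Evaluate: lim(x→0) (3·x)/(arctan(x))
This is a 0/0 indeterminate form.

Apply L'Hôpital's rule: differentiate numerator and denominator separately.
  f(x) = 3·x   ⇒   f'(x) = 3
  g(x) = atan(x)   ⇒   g'(x) = 1/(x^2 + 1)
  lim(x→0) f'(x)/g'(x) = lim(x→0) (3)/(1/(x^2 + 1))
  = 3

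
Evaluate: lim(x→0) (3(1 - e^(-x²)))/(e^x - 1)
This is a 0/0 indeterminate form.

Apply L'Hôpital's rule: differentiate numerator and denominator separately.
  f(x) = 3 - 3·e^(-x^2)   ⇒   f'(x) = 6·x·e^(-x^2)
  g(x) = e^(x) - 1   ⇒   g'(x) = e^(x)
  lim(x→0) f'(x)/g'(x) = lim(x→0) (6·x·e^(-x^2))/(e^(x))
  = 0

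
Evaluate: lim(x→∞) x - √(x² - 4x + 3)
This is an ∞-∞ indeterminate form.

Combine fractions or rationalize to convert ∞-∞ to 0/0 form:
  lim(x→∞) x - √(x² - 4x + 3) = 2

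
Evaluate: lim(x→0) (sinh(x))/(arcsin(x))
This is a 0/0 indeterminate form.

Apply L'Hôpital's rule: differentiate numerator and denominator separately.
  f(x) = sinh(x)   ⇒   f'(x) = cosh(x)
  g(x) = asin(x)   ⇒   g'(x) = 1/sqrt(1 - x^2)
  lim(x→0) f'(x)/g'(x) = lim(x→0) (cosh(x))/(1/sqrt(1 - x^2))
  = 1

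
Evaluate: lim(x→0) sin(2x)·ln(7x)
This is a 0·∞ indeterminate form.

Rewrite 0·∞ as a quotient (0/0 or ∞/∞ form), then apply L'Hôpital's rule:
  lim(x→0) sin(2x)·ln(7x) = 0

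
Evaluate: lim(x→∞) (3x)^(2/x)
This is an exponential indeterminate form.

For exponential indeterminate forms, take the natural log:
  Let L = lim(x→∞) (3x)^(2/x)
  Then ln(L) = lim(x→∞) [exponent × ln(base)]
  Evaluate using L'Hôpital or standard limits, then exponentiate.
  L = 1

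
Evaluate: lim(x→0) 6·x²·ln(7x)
This is a 0·∞ indeterminate form.

Rewrite 0·∞ as a quotient (0/0 or ∞/∞ form), then apply L'Hôpital's rule:
  lim(x→0) 6·x²·ln(7x) = 0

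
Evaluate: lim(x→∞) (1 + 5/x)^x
This is an exponential indeterminate form.

For exponential indeterminate forms, take the natural log:
  Let L = lim(x→∞) (1 + 5/x)^x
  Then ln(L) = lim(x→∞) [exponent × ln(base)]
  Evaluate using L'Hôpital or standard limits, then exponentiate.
  L = e^(5)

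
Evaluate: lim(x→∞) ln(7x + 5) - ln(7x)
This is an ∞-∞ indeterminate form.

Combine fractions or rationalize to convert ∞-∞ to 0/0 form:
  lim(x→∞) ln(7x + 5) - ln(7x) = 0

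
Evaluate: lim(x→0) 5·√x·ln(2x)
This is a 0·∞ indeterminate form.

Rewrite 0·∞ as a quotient (0/0 or ∞/∞ form), then apply L'Hôpital's rule:
  lim(x→0) 5·√x·ln(2x) = 0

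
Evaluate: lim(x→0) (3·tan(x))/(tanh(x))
This is a 0/0 indeterminate form.

Apply L'Hôpital's rule: differentiate numerator and denominator separately.
  f(x) = 3·tan(x)   ⇒   f'(x) = 3·tan(x)^2 + 3
  g(x) = tanh(x)   ⇒   g'(x) = 1 - tanh(x)^2
  lim(x→0) f'(x)/g'(x) = lim(x→0) (3·tan(x)^2 + 3)/(1 - tanh(x)^2)
  = 3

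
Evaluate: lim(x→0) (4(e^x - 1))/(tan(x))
This is a 0/0 indeterminate form.

Apply L'Hôpital's rule: differentiate numerator and denominator separately.
  f(x) = 4·e^(x) - 4   ⇒   f'(x) = 4·e^(x)
  g(x) = tan(x)   ⇒   g'(x) = tan(x)^2 + 1
  lim(x→0) f'(x)/g'(x) = lim(x→0) (4·e^(x))/(tan(x)^2 + 1)
  = 4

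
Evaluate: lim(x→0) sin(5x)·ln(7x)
This is a 0·∞ indeterminate form.

Rewrite 0·∞ as a quotient (0/0 or ∞/∞ form), then apply L'Hôpital's rule:
  lim(x→0) sin(5x)·ln(7x) = 0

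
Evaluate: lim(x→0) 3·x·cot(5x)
This is a 0·∞ indeterminate form.

Rewrite 0·∞ as a quotient (0/0 or ∞/∞ form), then apply L'Hôpital's rule:
  lim(x→0) 3·x·cot(5x) = 3/5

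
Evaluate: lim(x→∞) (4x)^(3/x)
This is an exponential indeterminate form.

For exponential indeterminate forms, take the natural log:
  Let L = lim(x→∞) (4x)^(3/x)
  Then ln(L) = lim(x→∞) [exponent × ln(base)]
  Evaluate using L'Hôpital or standard limits, then exponentiate.
  L = 1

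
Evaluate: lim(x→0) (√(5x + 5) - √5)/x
This is a standard limit.

Factor or rationalize the expression:
  lim(x→0) (√(5x + 5) - √5)/x = sqrt(5)/2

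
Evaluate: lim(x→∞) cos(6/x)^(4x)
This is an exponential indeterminate form.

For exponential indeterminate forms, take the natural log:
  Let L = lim(x→∞) cos(6/x)^(4x)
  Then ln(L) = lim(x→∞) [exponent × ln(base)]
  Evaluate using L'Hôpital or standard limits, then exponentiate.
  L = 1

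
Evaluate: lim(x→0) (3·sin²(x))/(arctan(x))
This is a 0/0 indeterminate form.

Apply L'Hôpital's rule: differentiate numerator and denominator separately.
  f(x) = 3·sin(x)^2   ⇒   f'(x) = 6·sin(x)·cos(x)
  g(x) = atan(x)   ⇒   g'(x) = 1/(x^2 + 1)
  lim(x→0) f'(x)/g'(x) = lim(x→0) (6·sin(x)·cos(x))/(1/(x^2 + 1))
  = 0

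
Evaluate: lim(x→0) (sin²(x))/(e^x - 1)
This is a 0/0 indeterminate form.

Apply L'Hôpital's rule: differentiate numerator and denominator separately.
  f(x) = sin(x)^2   ⇒   f'(x) = 2·sin(x)·cos(x)
  g(x) = e^(x) - 1   ⇒   g'(x) = e^(x)
  lim(x→0) f'(x)/g'(x) = lim(x→0) (2·sin(x)·cos(x))/(e^(x))
  = 0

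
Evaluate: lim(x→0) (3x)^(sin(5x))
This is an exponential indeterminate form.

For exponential indeterminate forms, take the natural log:
  Let L = lim(x→0) (3x)^(sin(5x))
  Then ln(L) = lim(x→0) [exponent × ln(base)]
  Evaluate using L'Hôpital or standard limits, then exponentiate.
  L = 1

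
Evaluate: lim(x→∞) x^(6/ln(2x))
This is an exponential indeterminate form.

For exponential indeterminate forms, take the natural log:
  Let L = lim(x→∞) x^(6/ln(2x))
  Then ln(L) = lim(x→∞) [exponent × ln(base)]
  Evaluate using L'Hôpital or standard limits, then exponentiate.
  L = e^(6)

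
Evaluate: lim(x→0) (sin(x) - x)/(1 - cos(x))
This is a 0/0 indeterminate form.

Apply L'Hôpital's rule: differentiate numerator and denominator separately.
  f(x) = -x + sin(x)   ⇒   f'(x) = cos(x) - 1
  g(x) = 1 - cos(x)   ⇒   g'(x) = sin(x)
  lim(x→0) f'(x)/g'(x) = lim(x→0) (cos(x) - 1)/(sin(x))
  = 0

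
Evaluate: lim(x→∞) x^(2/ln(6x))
This is an exponential indeterminate form.

For exponential indeterminate forms, take the natural log:
  Let L = lim(x→∞) x^(2/ln(6x))
  Then ln(L) = lim(x→∞) [exponent × ln(base)]
  Evaluate using L'Hôpital or standard limits, then exponentiate.
  L = e²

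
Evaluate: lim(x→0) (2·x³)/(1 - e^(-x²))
This is a 0/0 indeterminate form.

Apply L'Hôpital's rule: differentiate numerator and denominator separately.
  f(x) = 2·x^3   ⇒   f'(x) = 6·x^2
  g(x) = 1 - e^(-x^2)   ⇒   g'(x) = 2·x·e^(-x^2)
  lim(x→0) f'(x)/g'(x) = lim(x→0) (6·x^2)/(2·x·e^(-x^2))
  = 0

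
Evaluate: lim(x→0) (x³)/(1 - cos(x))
This is a 0/0 indeterminate form.

Apply L'Hôpital's rule: differentiate numerator and denominator separately.
  f(x) = x^3   ⇒   f'(x) = 3·x^2
  g(x) = 1 - cos(x)   ⇒   g'(x) = sin(x)
  lim(x→0) f'(x)/g'(x) = lim(x→0) (3·x^2)/(sin(x))
  = 0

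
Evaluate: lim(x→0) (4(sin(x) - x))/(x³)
This is a 0/0 indeterminate form.

Apply L'Hôpital's rule: differentiate numerator and denominator separately.
  f(x) = -4·x + 4·sin(x)   ⇒   f'(x) = 4·cos(x) - 4
  g(x) = x^3   ⇒   g'(x) = 3·x^2
  lim(x→0) f'(x)/g'(x) = lim(x→0) (4·cos(x) - 4)/(3·x^2)
  = -2/3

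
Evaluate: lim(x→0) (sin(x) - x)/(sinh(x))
This is a 0/0 indeterminate form.

Apply L'Hôpital's rule: differentiate numerator and denominator separately.
  f(x) = -x + sin(x)   ⇒   f'(x) = cos(x) - 1
  g(x) = sinh(x)   ⇒   g'(x) = cosh(x)
  lim(x→0) f'(x)/g'(x) = lim(x→0) (cos(x) - 1)/(cosh(x))
  = 0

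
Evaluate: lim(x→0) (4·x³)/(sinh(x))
This is a 0/0 indeterminate form.

Apply L'Hôpital's rule: differentiate numerator and denominator separately.
  f(x) = 4·x^3   ⇒   f'(x) = 12·x^2
  g(x) = sinh(x)   ⇒   g'(x) = cosh(x)
  lim(x→0) f'(x)/g'(x) = lim(x→0) (12·x^2)/(cosh(x))
  = 0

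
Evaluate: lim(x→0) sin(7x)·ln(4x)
This is a 0·∞ indeterminate form.

Rewrite 0·∞ as a quotient (0/0 or ∞/∞ form), then apply L'Hôpital's rule:
  lim(x→0) sin(7x)·ln(4x) = 0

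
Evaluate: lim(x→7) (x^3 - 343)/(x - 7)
This is a standard limit.

Factor or rationalize the expression:
  lim(x→7) (x^3 - 343)/(x - 7) = 147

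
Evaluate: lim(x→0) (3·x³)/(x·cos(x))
This is a 0/0 indeterminate form.

Apply L'Hôpital's rule: differentiate numerator and denominator separately.
  f(x) = 3·x^3   ⇒   f'(x) = 9·x^2
  g(x) = x·cos(x)   ⇒   g'(x) = -x·sin(x) + cos(x)
  lim(x→0) f'(x)/g'(x) = lim(x→0) (9·x^2)/(-x·sin(x) + cos(x))
  = 0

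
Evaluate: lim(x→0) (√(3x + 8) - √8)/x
This is a standard limit.

Factor or rationalize the expression:
  lim(x→0) (√(3x + 8) - √8)/x = 3·sqrt(2)/8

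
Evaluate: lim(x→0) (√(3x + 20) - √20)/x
This is a standard limit.

Factor or rationalize the expression:
  lim(x→0) (√(3x + 20) - √20)/x = 3·sqrt(5)/20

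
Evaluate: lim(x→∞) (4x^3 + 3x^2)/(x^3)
This is an ∞/∞ indeterminate form.

Apply L'Hôpital's rule: differentiate numerator and denominator separately.
  f(x) = 4·x^3 + 3·x^2   ⇒   f'(x) = 12·x^2 + 6·x
  g(x) = x^3   ⇒   g'(x) = 3·x^2
  lim(x→∞) f'(x)/g'(x) = lim(x→∞) (12·x^2 + 6·x)/(3·x^2)
  = 4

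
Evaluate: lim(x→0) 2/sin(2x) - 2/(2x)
This is an ∞-∞ indeterminate form.

Combine fractions or rationalize to convert ∞-∞ to 0/0 form:
  lim(x→0) 2/sin(2x) - 2/(2x) = 0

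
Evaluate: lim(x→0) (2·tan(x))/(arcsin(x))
This is a 0/0 indeterminate form.

Apply L'Hôpital's rule: differentiate numerator and denominator separately.
  f(x) = 2·tan(x)   ⇒   f'(x) = 2·tan(x)^2 + 2
  g(x) = asin(x)   ⇒   g'(x) = 1/sqrt(1 - x^2)
  lim(x→0) f'(x)/g'(x) = lim(x→0) (2·tan(x)^2 + 2)/(1/sqrt(1 - x^2))
  = 2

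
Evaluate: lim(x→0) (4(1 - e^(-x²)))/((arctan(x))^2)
This is a 0/0 indeterminate form.

Apply L'Hôpital's rule: differentiate numerator and denominator separately.
  f(x) = 4 - 4·e^(-x^2)   ⇒   f'(x) = 8·x·e^(-x^2)
  g(x) = atan(x)^2   ⇒   g'(x) = 2·atan(x)/(x^2 + 1)
  lim(x→0) f'(x)/g'(x) = lim(x→0) (8·x·e^(-x^2))/(2·atan(x)/(x^2 + 1))
  = 4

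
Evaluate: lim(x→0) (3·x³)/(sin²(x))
This is a 0/0 indeterminate form.

Apply L'Hôpital's rule: differentiate numerator and denominator separately.
  f(x) = 3·x^3   ⇒   f'(x) = 9·x^2
  g(x) = sin(x)^2   ⇒   g'(x) = 2·sin(x)·cos(x)
  lim(x→0) f'(x)/g'(x) = lim(x→0) (9·x^2)/(2·sin(x)·cos(x))
  = 0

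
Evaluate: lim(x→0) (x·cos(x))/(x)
This is a 0/0 indeterminate form.

Apply L'Hôpital's rule: differentiate numerator and denominator separately.
  f(x) = x·cos(x)   ⇒   f'(x) = -x·sin(x) + cos(x)
  g(x) = x   ⇒   g'(x) = 1
  lim(x→0) f'(x)/g'(x) = lim(x→0) (-x·sin(x) + cos(x))/(1)
  = 1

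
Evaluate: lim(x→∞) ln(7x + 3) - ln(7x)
This is an ∞-∞ indeterminate form.

Combine fractions or rationalize to convert ∞-∞ to 0/0 form:
  lim(x→∞) ln(7x + 3) - ln(7x) = 0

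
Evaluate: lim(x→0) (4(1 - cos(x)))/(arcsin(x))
This is a 0/0 indeterminate form.

Apply L'Hôpital's rule: differentiate numerator and denominator separately.
  f(x) = 4 - 4·cos(x)   ⇒   f'(x) = 4·sin(x)
  g(x) = asin(x)   ⇒   g'(x) = 1/sqrt(1 - x^2)
  lim(x→0) f'(x)/g'(x) = lim(x→0) (4·sin(x))/(1/sqrt(1 - x^2))
  = 0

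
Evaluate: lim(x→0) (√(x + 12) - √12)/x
This is a standard limit.

Factor or rationalize the expression:
  lim(x→0) (√(x + 12) - √12)/x = sqrt(3)/12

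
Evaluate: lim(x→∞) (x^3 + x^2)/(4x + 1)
This is an ∞/∞ indeterminate form.

Apply L'Hôpital's rule: differentiate numerator and denominator separately.
  f(x) = x^3 + x^2   ⇒   f'(x) = 3·x^2 + 2·x
  g(x) = 4·x + 1   ⇒   g'(x) = 4
  lim(x→∞) f'(x)/g'(x) = lim(x→∞) (3·x^2 + 2·x)/(4)
  = ∞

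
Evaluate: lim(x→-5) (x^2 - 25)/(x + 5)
This is a standard limit.

Factor or rationalize the expression:
  lim(x→-5) (x^2 - 25)/(x + 5) = -10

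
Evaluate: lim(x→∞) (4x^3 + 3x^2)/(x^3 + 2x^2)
This is an ∞/∞ indeterminate form.

Apply L'Hôpital's rule: differentiate numerator and denominator separately.
  f(x) = 4·x^3 + 3·x^2   ⇒   f'(x) = 12·x^2 + 6·x
  g(x) = x^3 + 2·x^2   ⇒   g'(x) = 3·x^2 + 4·x
  lim(x→∞) f'(x)/g'(x) = lim(x→∞) (12·x^2 + 6·x)/(3·x^2 + 4·x)
  = 4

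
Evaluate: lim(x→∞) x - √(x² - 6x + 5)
This is an ∞-∞ indeterminate form.

Combine fractions or rationalize to convert ∞-∞ to 0/0 form:
  lim(x→∞) x - √(x² - 6x + 5) = 3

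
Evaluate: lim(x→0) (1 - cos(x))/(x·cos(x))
This is a 0/0 indeterminate form.

Apply L'Hôpital's rule: differentiate numerator and denominator separately.
  f(x) = 1 - cos(x)   ⇒   f'(x) = sin(x)
  g(x) = x·cos(x)   ⇒   g'(x) = -x·sin(x) + cos(x)
  lim(x→0) f'(x)/g'(x) = lim(x→0) (sin(x))/(-x·sin(x) + cos(x))
  = 0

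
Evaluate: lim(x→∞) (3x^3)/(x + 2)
This is an ∞/∞ indeterminate form.

Apply L'Hôpital's rule: differentiate numerator and denominator separately.
  f(x) = 3·x^3   ⇒   f'(x) = 9·x^2
  g(x) = x + 2   ⇒   g'(x) = 1
  lim(x→∞) f'(x)/g'(x) = lim(x→∞) (9·x^2)/(1)
  = ∞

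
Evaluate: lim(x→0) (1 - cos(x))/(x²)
This is a 0/0 indeterminate form.

Apply L'Hôpital's rule: differentiate numerator and denominator separately.
  f(x) = 1 - cos(x)   ⇒   f'(x) = sin(x)
  g(x) = x^2   ⇒   g'(x) = 2·x
  lim(x→0) f'(x)/g'(x) = lim(x→0) (sin(x))/(2·x)
  = 1/2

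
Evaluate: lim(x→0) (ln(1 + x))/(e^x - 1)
This is a 0/0 indeterminate form.

Apply L'Hôpital's rule: differentiate numerator and denominator separately.
  f(x) = ln(x + 1)   ⇒   f'(x) = 1/(x + 1)
  g(x) = e^(x) - 1   ⇒   g'(x) = e^(x)
  lim(x→0) f'(x)/g'(x) = lim(x→0) (1/(x + 1))/(e^(x))
  = 1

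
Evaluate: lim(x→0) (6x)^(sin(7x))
This is an exponential indeterminate form.

For exponential indeterminate forms, take the natural log:
  Let L = lim(x→0) (6x)^(sin(7x))
  Then ln(L) = lim(x→0) [exponent × ln(base)]
  Evaluate using L'Hôpital or standard limits, then exponentiate.
  L = 1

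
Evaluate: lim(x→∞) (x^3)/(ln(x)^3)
This is an ∞/∞ indeterminate form.

Apply L'Hôpital's rule: differentiate numerator and denominator separately.
  f(x) = x^3   ⇒   f'(x) = 3·x^2
  g(x) = ln(x)^3   ⇒   g'(x) = 3·ln(x)^2/x
  lim(x→∞) f'(x)/g'(x) = lim(x→∞) (3·x^2)/(3·ln(x)^2/x)
  = ∞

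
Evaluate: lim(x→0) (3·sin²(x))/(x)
This is a 0/0 indeterminate form.

Apply L'Hôpital's rule: differentiate numerator and denominator separately.
  f(x) = 3·sin(x)^2   ⇒   f'(x) = 6·sin(x)·cos(x)
  g(x) = x   ⇒   g'(x) = 1
  lim(x→0) f'(x)/g'(x) = lim(x→0) (6·sin(x)·cos(x))/(1)
  = 0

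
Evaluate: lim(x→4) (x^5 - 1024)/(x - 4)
This is a standard limit.

Factor or rationalize the expression:
  lim(x→4) (x^5 - 1024)/(x - 4) = 1280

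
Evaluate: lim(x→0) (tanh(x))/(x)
This is a 0/0 indeterminate form.

Apply L'Hôpital's rule: differentiate numerator and denominator separately.
  f(x) = tanh(x)   ⇒   f'(x) = 1 - tanh(x)^2
  g(x) = x   ⇒   g'(x) = 1
  lim(x→0) f'(x)/g'(x) = lim(x→0) (1 - tanh(x)^2)/(1)
  = 1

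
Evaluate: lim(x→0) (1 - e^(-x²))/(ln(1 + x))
This is a 0/0 indeterminate form.

Apply L'Hôpital's rule: differentiate numerator and denominator separately.
  f(x) = 1 - e^(-x^2)   ⇒   f'(x) = 2·x·e^(-x^2)
  g(x) = ln(x + 1)   ⇒   g'(x) = 1/(x + 1)
  lim(x→0) f'(x)/g'(x) = lim(x→0) (2·x·e^(-x^2))/(1/(x + 1))
  = 0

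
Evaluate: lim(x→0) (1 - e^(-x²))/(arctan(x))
This is a 0/0 indeterminate form.

Apply L'Hôpital's rule: differentiate numerator and denominator separately.
  f(x) = 1 - e^(-x^2)   ⇒   f'(x) = 2·x·e^(-x^2)
  g(x) = atan(x)   ⇒   g'(x) = 1/(x^2 + 1)
  lim(x→0) f'(x)/g'(x) = lim(x→0) (2·x·e^(-x^2))/(1/(x^2 + 1))
  = 0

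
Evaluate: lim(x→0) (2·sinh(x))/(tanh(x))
This is a 0/0 indeterminate form.

Apply L'Hôpital's rule: differentiate numerator and denominator separately.
  f(x) = 2·sinh(x)   ⇒   f'(x) = 2·cosh(x)
  g(x) = tanh(x)   ⇒   g'(x) = 1 - tanh(x)^2
  lim(x→0) f'(x)/g'(x) = lim(x→0) (2·cosh(x))/(1 - tanh(x)^2)
  = 2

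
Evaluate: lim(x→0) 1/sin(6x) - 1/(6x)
This is an ∞-∞ indeterminate form.

Combine fractions or rationalize to convert ∞-∞ to 0/0 form:
  lim(x→0) 1/sin(6x) - 1/(6x) = 0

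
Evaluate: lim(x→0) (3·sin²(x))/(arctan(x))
This is a 0/0 indeterminate form.

Apply L'Hôpital's rule: differentiate numerator and denominator separately.
  f(x) = 3·sin(x)^2   ⇒   f'(x) = 6·sin(x)·cos(x)
  g(x) = atan(x)   ⇒   g'(x) = 1/(x^2 + 1)
  lim(x→0) f'(x)/g'(x) = lim(x→0) (6·sin(x)·cos(x))/(1/(x^2 + 1))
  = 0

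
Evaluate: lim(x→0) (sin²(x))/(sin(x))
This is a 0/0 indeterminate form.

Apply L'Hôpital's rule: differentiate numerator and denominator separately.
  f(x) = sin(x)^2   ⇒   f'(x) = 2·sin(x)·cos(x)
  g(x) = sin(x)   ⇒   g'(x) = cos(x)
  lim(x→0) f'(x)/g'(x) = lim(x→0) (2·sin(x)·cos(x))/(cos(x))
  = 0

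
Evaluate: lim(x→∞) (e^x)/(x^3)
This is an ∞/∞ indeterminate form.

Apply L'Hôpital's rule: differentiate numerator and denominator separately.
  f(x) = e^(x)   ⇒   f'(x) = e^(x)
  g(x) = x^3   ⇒   g'(x) = 3·x^2
  lim(x→∞) f'(x)/g'(x) = lim(x→∞) (e^(x))/(3·x^2)
  = ∞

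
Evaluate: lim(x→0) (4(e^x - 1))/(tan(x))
This is a 0/0 indeterminate form.

Apply L'Hôpital's rule: differentiate numerator and denominator separately.
  f(x) = 4·e^(x) - 4   ⇒   f'(x) = 4·e^(x)
  g(x) = tan(x)   ⇒   g'(x) = tan(x)^2 + 1
  lim(x→0) f'(x)/g'(x) = lim(x→0) (4·e^(x))/(tan(x)^2 + 1)
  = 4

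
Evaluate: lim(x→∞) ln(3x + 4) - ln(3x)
This is an ∞-∞ indeterminate form.

Combine fractions or rationalize to convert ∞-∞ to 0/0 form:
  lim(x→∞) ln(3x + 4) - ln(3x) = 0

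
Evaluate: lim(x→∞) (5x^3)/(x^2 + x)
This is an ∞/∞ indeterminate form.

Apply L'Hôpital's rule: differentiate numerator and denominator separately.
  f(x) = 5·x^3   ⇒   f'(x) = 15·x^2
  g(x) = x^2 + x   ⇒   g'(x) = 2·x + 1
  lim(x→∞) f'(x)/g'(x) = lim(x→∞) (15·x^2)/(2·x + 1)
  = ∞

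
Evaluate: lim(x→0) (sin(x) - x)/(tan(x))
This is a 0/0 indeterminate form.

Apply L'Hôpital's rule: differentiate numerator and denominator separately.
  f(x) = -x + sin(x)   ⇒   f'(x) = cos(x) - 1
  g(x) = tan(x)   ⇒   g'(x) = tan(x)^2 + 1
  lim(x→0) f'(x)/g'(x) = lim(x→0) (cos(x) - 1)/(tan(x)^2 + 1)
  = 0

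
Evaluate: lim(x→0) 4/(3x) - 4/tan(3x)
This is an ∞-∞ indeterminate form.

Combine fractions or rationalize to convert ∞-∞ to 0/0 form:
  lim(x→0) 4/(3x) - 4/tan(3x) = 0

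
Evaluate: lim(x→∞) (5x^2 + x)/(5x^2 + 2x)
This is an ∞/∞ indeterminate form.

Apply L'Hôpital's rule: differentiate numerator and denominator separately.
  f(x) = 5·x^2 + x   ⇒   f'(x) = 10·x + 1
  g(x) = 5·x^2 + 2·x   ⇒   g'(x) = 10·x + 2
  lim(x→∞) f'(x)/g'(x) = lim(x→∞) (10·x + 1)/(10·x + 2)
  = 1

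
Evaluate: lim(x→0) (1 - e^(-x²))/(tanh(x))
This is a 0/0 indeterminate form.

Apply L'Hôpital's rule: differentiate numerator and denominator separately.
  f(x) = 1 - e^(-x^2)   ⇒   f'(x) = 2·x·e^(-x^2)
  g(x) = tanh(x)   ⇒   g'(x) = 1 - tanh(x)^2
  lim(x→0) f'(x)/g'(x) = lim(x→0) (2·x·e^(-x^2))/(1 - tanh(x)^2)
  = 0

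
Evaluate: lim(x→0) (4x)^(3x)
This is an exponential indeterminate form.

For exponential indeterminate forms, take the natural log:
  Let L = lim(x→0) (4x)^(3x)
  Then ln(L) = lim(x→0) [exponent × ln(base)]
  Evaluate using L'Hôpital or standard limits, then exponentiate.
  L = 1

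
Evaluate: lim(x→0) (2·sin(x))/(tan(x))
This is a 0/0 indeterminate form.

Apply L'Hôpital's rule: differentiate numerator and denominator separately.
  f(x) = 2·sin(x)   ⇒   f'(x) = 2·cos(x)
  g(x) = tan(x)   ⇒   g'(x) = tan(x)^2 + 1
  lim(x→0) f'(x)/g'(x) = lim(x→0) (2·cos(x))/(tan(x)^2 + 1)
  = 2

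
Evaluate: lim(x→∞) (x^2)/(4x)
This is an ∞/∞ indeterminate form.

Apply L'Hôpital's rule: differentiate numerator and denominator separately.
  f(x) = x^2   ⇒   f'(x) = 2·x
  g(x) = 4·x   ⇒   g'(x) = 4
  lim(x→∞) f'(x)/g'(x) = lim(x→∞) (2·x)/(4)
  = ∞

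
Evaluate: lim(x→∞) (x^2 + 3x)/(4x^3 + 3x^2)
This is an ∞/∞ indeterminate form.

Apply L'Hôpital's rule: differentiate numerator and denominator separately.
  f(x) = x^2 + 3·x   ⇒   f'(x) = 2·x + 3
  g(x) = 4·x^3 + 3·x^2   ⇒   g'(x) = 12·x^2 + 6·x
  lim(x→∞) f'(x)/g'(x) = lim(x→∞) (2·x + 3)/(12·x^2 + 6·x)
  = 0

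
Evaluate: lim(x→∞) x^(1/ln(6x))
This is an exponential indeterminate form.

For exponential indeterminate forms, take the natural log:
  Let L = lim(x→∞) x^(1/ln(6x))
  Then ln(L) = lim(x→∞) [exponent × ln(base)]
  Evaluate using L'Hôpital or standard limits, then exponentiate.
  L = e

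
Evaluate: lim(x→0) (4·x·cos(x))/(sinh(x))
This is a 0/0 indeterminate form.

Apply L'Hôpital's rule: differentiate numerator and denominator separately.
  f(x) = 4·x·cos(x)   ⇒   f'(x) = -4·x·sin(x) + 4·cos(x)
  g(x) = sinh(x)   ⇒   g'(x) = cosh(x)
  lim(x→0) f'(x)/g'(x) = lim(x→0) (-4·x·sin(x) + 4·cos(x))/(cosh(x))
  = 4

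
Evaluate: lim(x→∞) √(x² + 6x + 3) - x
This is an ∞-∞ indeterminate form.

Combine fractions or rationalize to convert ∞-∞ to 0/0 form:
  lim(x→∞) √(x² + 6x + 3) - x = 3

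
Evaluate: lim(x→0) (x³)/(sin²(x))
This is a 0/0 indeterminate form.

Apply L'Hôpital's rule: differentiate numerator and denominator separately.
  f(x) = x^3   ⇒   f'(x) = 3·x^2
  g(x) = sin(x)^2   ⇒   g'(x) = 2·sin(x)·cos(x)
  lim(x→0) f'(x)/g'(x) = lim(x→0) (3·x^2)/(2·sin(x)·cos(x))
  = 0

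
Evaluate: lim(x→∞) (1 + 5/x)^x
This is an exponential indeterminate form.

For exponential indeterminate forms, take the natural log:
  Let L = lim(x→∞) (1 + 5/x)^x
  Then ln(L) = lim(x→∞) [exponent × ln(base)]
  Evaluate using L'Hôpital or standard limits, then exponentiate.
  L = e^(5)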